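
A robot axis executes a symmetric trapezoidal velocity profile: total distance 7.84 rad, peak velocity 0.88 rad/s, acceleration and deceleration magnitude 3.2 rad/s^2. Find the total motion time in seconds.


t_acc = v/a = 0.88/3.2 = 0.275000 s
d_acc = v^2/(2a) = 0.121000 rad (each ramp)
d_cruise = 7.84 - 2*0.121000 = 7.598000 rad
t_cruise = 7.598000/0.88 = 8.634091 s
t_total = 2*0.275000 + 8.634091 = 9.1841

9.1841 s


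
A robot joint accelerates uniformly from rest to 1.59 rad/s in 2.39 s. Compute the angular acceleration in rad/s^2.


alpha = delta_omega / t = 1.59 / 2.39 = 0.6653

0.6653 rad/s^2


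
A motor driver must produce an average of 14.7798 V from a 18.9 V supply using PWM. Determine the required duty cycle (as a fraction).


D = V_avg/V_supply = 14.7798/18.9 = 0.7820

0.7820


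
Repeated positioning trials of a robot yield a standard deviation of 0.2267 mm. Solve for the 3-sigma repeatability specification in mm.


repeatability = 3*sigma = 3*0.2267 = 0.6801

0.6801 mm


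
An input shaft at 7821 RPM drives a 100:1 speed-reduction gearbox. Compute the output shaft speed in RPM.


omega_out = omega_in / N = 7821 / 100 = 78.2100

78.2100 RPM


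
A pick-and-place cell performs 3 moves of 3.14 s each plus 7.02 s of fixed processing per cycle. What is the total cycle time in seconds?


T = 3*3.14 + 7.02 = 16.4400

16.4400 s


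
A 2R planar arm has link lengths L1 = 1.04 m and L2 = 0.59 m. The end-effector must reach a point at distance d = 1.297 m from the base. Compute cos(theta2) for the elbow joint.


cos(th2) = (d^2 - L1^2 - L2^2)/(2*L1*L2) = (1.297^2 - 1.04^2 - 0.59^2)/(2*1.04*0.59) = 0.2058

0.2058


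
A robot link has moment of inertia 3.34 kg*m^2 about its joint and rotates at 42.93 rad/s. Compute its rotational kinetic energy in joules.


KE = (1/2)*I*omega^2 = 0.5*3.34*42.93^2 = 3077.7848

3077.7848 J


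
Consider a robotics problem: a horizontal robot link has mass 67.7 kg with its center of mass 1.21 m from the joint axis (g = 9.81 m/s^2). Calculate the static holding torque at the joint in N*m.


tau = m*g*L = 67.7 * 9.81 * 1.21 = 803.6058

803.6058 N*m


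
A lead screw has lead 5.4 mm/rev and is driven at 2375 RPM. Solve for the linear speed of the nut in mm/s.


v = lead * (RPM/60) = 5.4*2375/60 = 213.7500

213.7500 mm/s


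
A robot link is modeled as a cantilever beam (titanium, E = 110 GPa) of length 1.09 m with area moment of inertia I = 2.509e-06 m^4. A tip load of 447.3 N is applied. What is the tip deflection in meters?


delta = F*L^3/(3*E*I) = 447.3*1.09^3/(3*1.100e+11*2.509e-06)
      = 579.2664717/827970 = 6.9962e-04

6.9962e-04 m


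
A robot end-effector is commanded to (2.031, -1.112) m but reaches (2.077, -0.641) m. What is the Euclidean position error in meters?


dx = 2.077 - (2.031) = 0.0460, dy = -0.641 - (-1.112) = 0.4710
err = sqrt(0.002116 + 0.221841) = 0.4732

0.4732 m


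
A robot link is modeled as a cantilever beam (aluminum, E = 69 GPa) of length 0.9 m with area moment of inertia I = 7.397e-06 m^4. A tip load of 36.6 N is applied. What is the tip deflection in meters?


delta = F*L^3/(3*E*I) = 36.6*0.9^3/(3*6.900e+10*7.397e-06)
      = 26.6814/1531179 = 1.7425e-05

1.7425e-05 m


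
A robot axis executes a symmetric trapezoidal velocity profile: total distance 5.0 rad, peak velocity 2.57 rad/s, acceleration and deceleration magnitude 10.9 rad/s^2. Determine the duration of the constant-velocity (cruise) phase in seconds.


t_acc = v/a = 0.235780 s, d_acc = v^2/(2a) = 0.302977 rad each
d_cruise = 5.0 - 2*0.302977 = 4.394046 rad
t_cruise = d_cruise/v = 4.394046/2.57 = 1.7097

1.7097 s


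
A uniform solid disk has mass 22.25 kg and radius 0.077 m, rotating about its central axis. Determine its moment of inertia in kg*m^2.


I = (1/2)*m*R^2 = 0.5*22.25*0.077^2 = 0.0660

0.0660 kg*m^2


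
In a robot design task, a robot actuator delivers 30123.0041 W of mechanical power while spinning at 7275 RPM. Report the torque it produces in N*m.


omega = 7275 * 2*pi/60 = 761.836218 rad/s
tau = P / omega = 30123.0041 / 761.836218 = 39.5400

39.5400 N*m


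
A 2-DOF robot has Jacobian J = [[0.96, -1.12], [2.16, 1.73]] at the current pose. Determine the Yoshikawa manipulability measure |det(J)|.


det(J) = 0.96*1.73 - (-1.12)*(2.16) = 4.0800
|det(J)| = 4.0800

4.0800


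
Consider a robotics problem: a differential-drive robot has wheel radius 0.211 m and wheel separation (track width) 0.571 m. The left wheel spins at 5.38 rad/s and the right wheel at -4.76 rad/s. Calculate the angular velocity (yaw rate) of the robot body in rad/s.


omega = r*(wR - wL)/L = 0.211*(-4.76 - (5.38))/0.571 = -3.7470

-3.7470 rad/s


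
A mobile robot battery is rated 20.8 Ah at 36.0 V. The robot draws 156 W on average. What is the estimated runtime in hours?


E = 20.8*36.0 = 748.8000 Wh
t = E/P = 748.8000/156 = 4.8000

4.8000 hours


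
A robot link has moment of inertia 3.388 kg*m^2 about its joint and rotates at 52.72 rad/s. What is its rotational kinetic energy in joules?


KE = (1/2)*I*omega^2 = 0.5*3.388*52.72^2 = 4708.3009

4708.3009 J


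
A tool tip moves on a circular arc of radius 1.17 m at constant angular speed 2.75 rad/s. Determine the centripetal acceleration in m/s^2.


a_c = omega^2 * r = 2.75^2 * 1.17 = 8.8481

8.8481 m/s^2


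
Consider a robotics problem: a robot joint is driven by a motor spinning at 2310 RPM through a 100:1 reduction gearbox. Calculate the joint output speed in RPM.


omega_joint = omega_motor / N = 2310 / 100 = 23.1000

23.1000 RPM


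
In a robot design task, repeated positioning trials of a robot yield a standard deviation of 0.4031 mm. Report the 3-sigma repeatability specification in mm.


repeatability = 3*sigma = 3*0.4031 = 1.2093

1.2093 mm


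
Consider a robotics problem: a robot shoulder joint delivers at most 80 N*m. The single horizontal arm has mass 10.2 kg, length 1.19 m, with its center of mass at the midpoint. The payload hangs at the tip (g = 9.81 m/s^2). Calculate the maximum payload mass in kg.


tau_arm = m_arm*g*(L/2) = 10.2*9.81*1.19/2 = 59.5369 N*m
tau_payload = tau_max - tau_arm = 80 - 59.5369 = 20.4631
m_payload = tau_payload / (g*L) = 20.4631 / (9.81*1.19) = 1.7529

1.7529 kg


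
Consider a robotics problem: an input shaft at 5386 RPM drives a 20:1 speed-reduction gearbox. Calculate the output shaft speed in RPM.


omega_out = omega_in / N = 5386 / 20 = 269.3000

269.3000 RPM


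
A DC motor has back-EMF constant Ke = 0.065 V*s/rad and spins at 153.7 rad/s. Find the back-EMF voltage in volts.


V_emf = Ke * omega = 0.065*153.7 = 9.9905

9.9905 V


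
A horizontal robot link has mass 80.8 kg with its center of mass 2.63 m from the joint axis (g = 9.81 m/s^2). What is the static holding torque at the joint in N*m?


tau = m*g*L = 80.8 * 9.81 * 2.63 = 2084.6642

2084.6642 N*m


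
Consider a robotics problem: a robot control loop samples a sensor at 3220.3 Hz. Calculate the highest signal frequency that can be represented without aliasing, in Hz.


f_max = f_s/2 = 3220.3/2 = 1610.1500

1610.1500 Hz


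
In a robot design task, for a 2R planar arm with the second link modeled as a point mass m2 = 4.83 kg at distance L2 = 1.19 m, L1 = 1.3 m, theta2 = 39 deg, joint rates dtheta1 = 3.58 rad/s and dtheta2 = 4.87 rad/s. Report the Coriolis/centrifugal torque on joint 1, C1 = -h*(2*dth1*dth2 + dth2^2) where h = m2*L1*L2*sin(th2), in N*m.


h = m2*L1*L2*sin(th2) = 4.83*1.3*1.19*sin(39 deg) = 4.702288
C1 = -h*(2*3.58*4.87 + 4.87^2) = -4.702288*58.5861 = -275.4887

-275.4887 N*m


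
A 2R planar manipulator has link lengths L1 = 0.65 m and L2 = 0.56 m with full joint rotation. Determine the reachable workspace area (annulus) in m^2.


r_max = L1 + L2 = 1.2100, r_min = |L1 - L2| = 0.0900
A = pi*(r_max^2 - r_min^2) = pi*(1.4641 - 0.0081) = 4.5742

4.5742 m^2


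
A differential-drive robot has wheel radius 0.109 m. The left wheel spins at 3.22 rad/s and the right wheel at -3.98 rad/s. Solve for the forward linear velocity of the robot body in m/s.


v = r*(wR + wL)/2 = 0.109*(-3.98 + 3.22)/2 = -0.0414

-0.0414 m/s


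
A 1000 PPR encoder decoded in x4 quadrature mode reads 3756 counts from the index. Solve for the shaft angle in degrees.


angle = counts * 360 / (PPR*4) = 3756 * 360 / 4000 = 338.0400

338.0400 degrees


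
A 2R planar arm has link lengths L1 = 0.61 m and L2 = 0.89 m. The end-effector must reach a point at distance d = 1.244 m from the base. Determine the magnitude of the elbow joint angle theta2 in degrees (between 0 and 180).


cos(th2) = (d^2 - L1^2 - L2^2)/(2*L1*L2) = (1.244^2 - 0.61^2 - 0.89^2)/(2*0.61*0.89) = 0.35304476
th2 = acos(0.35304476) = 69.3263 deg

69.3263 degrees


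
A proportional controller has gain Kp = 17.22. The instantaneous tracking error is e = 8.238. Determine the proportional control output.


u_P = Kp * e = 17.22 * 8.238 = 141.8584

141.8584


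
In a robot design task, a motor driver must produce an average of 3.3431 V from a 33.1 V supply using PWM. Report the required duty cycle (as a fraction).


D = V_avg/V_supply = 3.3431/33.1 = 0.1010

0.1010


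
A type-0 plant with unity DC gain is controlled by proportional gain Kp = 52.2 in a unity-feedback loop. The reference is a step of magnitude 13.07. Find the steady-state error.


e_ss = R/(1 + Kp) = 13.07/(1 + 52.2) = 13.07/53.2000 = 0.2457

0.2457


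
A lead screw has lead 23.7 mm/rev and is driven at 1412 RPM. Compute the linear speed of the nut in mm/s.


v = lead * (RPM/60) = 23.7*1412/60 = 557.7400

557.7400 mm/s


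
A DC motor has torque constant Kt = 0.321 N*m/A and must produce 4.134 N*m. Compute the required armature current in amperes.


I = tau / Kt = 4.134/0.321 = 12.8785

12.8785 A


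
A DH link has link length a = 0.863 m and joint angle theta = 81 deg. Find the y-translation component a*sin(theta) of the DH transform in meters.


a*sin(theta) = 0.863*sin(81 deg) = 0.8524

0.8524 m


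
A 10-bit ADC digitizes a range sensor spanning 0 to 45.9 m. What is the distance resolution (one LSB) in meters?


res = range / 2^n = 45.9/2^10 = 45.9/1024 = 0.0448

0.0448 m


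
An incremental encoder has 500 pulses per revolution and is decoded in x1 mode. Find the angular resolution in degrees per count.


resolution = 360 / (PPR * 1) = 360 / 500 = 0.7200

0.7200 degrees


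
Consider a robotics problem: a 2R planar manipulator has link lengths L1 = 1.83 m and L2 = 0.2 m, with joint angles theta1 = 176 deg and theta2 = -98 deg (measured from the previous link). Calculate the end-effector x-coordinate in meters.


x = L1*cos(th1) + L2*cos(th1+th2) = 1.83*cos(176 deg) + 0.2*cos(78 deg) = -1.7840

-1.7840 m


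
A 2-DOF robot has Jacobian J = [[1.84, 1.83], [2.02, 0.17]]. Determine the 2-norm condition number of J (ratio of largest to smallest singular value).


JJ^T eigenvalues: trace(JJ^T) = 10.8438, det(JJ^T) = det(J)^2 = 11.45010244
s_max^2 = (10.8438 + sqrt(71.78758868))/2 = 9.65827784
s_min^2 = (10.8438 - sqrt(71.78758868))/2 = 1.18552216
kappa = s_max/s_min = sqrt(9.65827784/1.18552216) = 2.8543

2.8543


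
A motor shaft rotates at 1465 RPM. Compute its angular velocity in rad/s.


omega = 1465 * 2*pi/60 = 153.4144

153.4144 rad/s


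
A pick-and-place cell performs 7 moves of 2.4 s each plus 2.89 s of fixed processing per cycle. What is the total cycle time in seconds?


T = 7*2.4 + 2.89 = 19.6900

19.6900 s


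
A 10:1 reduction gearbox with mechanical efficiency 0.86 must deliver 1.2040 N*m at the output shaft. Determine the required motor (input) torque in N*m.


tau_in = tau_out / (N * eta) = 1.2040 / (10 * 0.86) = 0.1400

0.1400 N*m


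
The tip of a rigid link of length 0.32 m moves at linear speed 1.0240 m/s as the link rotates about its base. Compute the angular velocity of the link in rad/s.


omega = v / L = 1.0240 / 0.32 = 3.2000

3.2000 rad/s


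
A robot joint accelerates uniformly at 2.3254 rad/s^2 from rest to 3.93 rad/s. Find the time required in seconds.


t = delta_omega / alpha = 3.93 / 2.3254 = 1.6900

1.6900 s


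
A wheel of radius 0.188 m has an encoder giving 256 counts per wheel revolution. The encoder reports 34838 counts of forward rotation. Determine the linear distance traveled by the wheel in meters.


revs = 34838/256 = 136.085938
d = revs * 2*pi*r = 136.085938 * 2*pi*0.188 = 160.7500

160.7500 m


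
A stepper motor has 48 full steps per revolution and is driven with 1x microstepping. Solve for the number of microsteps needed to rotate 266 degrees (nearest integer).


step_size = 360/(48*1) = 360/48 = 7.500000 deg
n = 266/(360/48) = 266*48/360 = 35.4667 -> 35

35 steps


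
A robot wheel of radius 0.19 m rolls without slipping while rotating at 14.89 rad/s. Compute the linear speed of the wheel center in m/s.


v = omega * r = 14.89 * 0.19 = 2.8291

2.8291 m/s


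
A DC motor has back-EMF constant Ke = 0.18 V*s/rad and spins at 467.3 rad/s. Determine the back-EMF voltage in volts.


V_emf = Ke * omega = 0.18*467.3 = 84.1140

84.1140 V


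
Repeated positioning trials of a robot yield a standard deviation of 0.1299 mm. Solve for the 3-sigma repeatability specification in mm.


repeatability = 3*sigma = 3*0.1299 = 0.3897

0.3897 mm


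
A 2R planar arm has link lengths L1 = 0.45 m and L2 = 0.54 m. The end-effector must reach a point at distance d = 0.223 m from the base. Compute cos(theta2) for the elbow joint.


cos(th2) = (d^2 - L1^2 - L2^2)/(2*L1*L2) = (0.223^2 - 0.45^2 - 0.54^2)/(2*0.45*0.54) = -0.9143

-0.9143


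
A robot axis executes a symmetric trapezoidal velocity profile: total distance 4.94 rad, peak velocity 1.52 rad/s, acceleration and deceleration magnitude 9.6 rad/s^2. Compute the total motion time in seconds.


t_acc = v/a = 1.52/9.6 = 0.158333 s
d_acc = v^2/(2a) = 0.120333 rad (each ramp)
d_cruise = 4.94 - 2*0.120333 = 4.699334 rad
t_cruise = 4.699334/1.52 = 3.091667 s
t_total = 2*0.158333 + 3.091667 = 3.4083

3.4083 s


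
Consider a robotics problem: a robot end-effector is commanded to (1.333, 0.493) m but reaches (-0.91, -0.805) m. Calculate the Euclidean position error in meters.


dx = -0.91 - (1.333) = -2.2430, dy = -0.805 - (0.493) = -1.2980
err = sqrt(5.031049 + 1.684804) = 2.5915

2.5915 m


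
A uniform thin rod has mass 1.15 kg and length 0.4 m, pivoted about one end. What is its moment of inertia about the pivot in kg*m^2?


I = (1/3)*m*L^2 = (1/3)*1.15*0.4^2 = 0.0613

0.0613 kg*m^2


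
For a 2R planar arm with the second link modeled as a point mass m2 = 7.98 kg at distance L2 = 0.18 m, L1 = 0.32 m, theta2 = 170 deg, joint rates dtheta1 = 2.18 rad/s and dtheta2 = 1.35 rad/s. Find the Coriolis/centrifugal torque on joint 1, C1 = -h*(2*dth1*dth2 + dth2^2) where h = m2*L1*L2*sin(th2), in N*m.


h = m2*L1*L2*sin(th2) = 7.98*0.32*0.18*sin(170 deg) = 0.079817
C1 = -h*(2*2.18*1.35 + 1.35^2) = -0.079817*7.7085 = -0.6153

-0.6153 N*m


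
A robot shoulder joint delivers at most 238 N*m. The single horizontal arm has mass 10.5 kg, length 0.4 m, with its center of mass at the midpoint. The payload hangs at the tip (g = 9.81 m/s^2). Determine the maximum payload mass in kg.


tau_arm = m_arm*g*(L/2) = 10.5*9.81*0.4/2 = 20.6010 N*m
tau_payload = tau_max - tau_arm = 238 - 20.6010 = 217.3990
m_payload = tau_payload / (g*L) = 217.3990 / (9.81*0.4) = 55.4024

55.4024 kg


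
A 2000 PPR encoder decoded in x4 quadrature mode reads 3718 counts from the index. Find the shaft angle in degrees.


angle = counts * 360 / (PPR*4) = 3718 * 360 / 8000 = 167.3100

167.3100 degrees


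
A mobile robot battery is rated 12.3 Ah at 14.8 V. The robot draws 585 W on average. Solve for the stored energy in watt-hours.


E = capacity * V = 12.3*14.8 = 182.0400

182.0400 Wh


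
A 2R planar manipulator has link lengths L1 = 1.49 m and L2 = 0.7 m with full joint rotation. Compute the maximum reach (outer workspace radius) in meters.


r_max = L1 + L2 = 1.49 + 0.7 = 2.1900

2.1900 m


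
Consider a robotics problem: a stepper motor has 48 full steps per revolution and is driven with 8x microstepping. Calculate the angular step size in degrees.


step = 360/(48*8) = 360/384 = 0.9375

0.9375 degrees


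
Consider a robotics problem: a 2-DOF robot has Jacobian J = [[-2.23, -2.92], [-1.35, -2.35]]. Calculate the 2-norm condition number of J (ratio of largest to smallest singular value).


JJ^T eigenvalues: trace(JJ^T) = 20.8443, det(JJ^T) = det(J)^2 = 1.68610225
s_max^2 = (20.8443 + sqrt(427.74043349))/2 = 20.76309330
s_min^2 = (20.8443 - sqrt(427.74043349))/2 = 0.08120670
kappa = s_max/s_min = sqrt(20.76309330/0.08120670) = 15.9901

15.9901


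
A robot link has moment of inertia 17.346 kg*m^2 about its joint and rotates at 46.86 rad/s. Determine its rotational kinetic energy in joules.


KE = (1/2)*I*omega^2 = 0.5*17.346*46.86^2 = 19044.6903

19044.6903 J


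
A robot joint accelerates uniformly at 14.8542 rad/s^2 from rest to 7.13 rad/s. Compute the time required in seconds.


t = delta_omega / alpha = 7.13 / 14.8542 = 0.4800

0.4800 s


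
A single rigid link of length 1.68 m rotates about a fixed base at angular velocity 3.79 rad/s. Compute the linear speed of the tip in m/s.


v = L*omega = 1.68 * 3.79 = 6.3672

6.3672 m/s


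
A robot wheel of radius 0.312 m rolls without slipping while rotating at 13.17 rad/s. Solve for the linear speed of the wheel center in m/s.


v = omega * r = 13.17 * 0.312 = 4.1090

4.1090 m/s


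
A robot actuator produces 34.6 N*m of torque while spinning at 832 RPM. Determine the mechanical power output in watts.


omega = 832 * 2*pi/60 = 87.126836 rad/s
P = tau * omega = 34.6 * 87.126836 = 3014.5885

3014.5885 W


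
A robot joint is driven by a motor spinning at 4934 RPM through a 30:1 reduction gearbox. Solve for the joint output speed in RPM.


omega_joint = omega_motor / N = 4934 / 30 = 164.4667

164.4667 RPM


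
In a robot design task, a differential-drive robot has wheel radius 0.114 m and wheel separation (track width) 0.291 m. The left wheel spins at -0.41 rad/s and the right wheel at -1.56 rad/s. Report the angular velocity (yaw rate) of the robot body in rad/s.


omega = r*(wR - wL)/L = 0.114*(-1.56 - (-0.41))/0.291 = -0.4505

-0.4505 rad/s


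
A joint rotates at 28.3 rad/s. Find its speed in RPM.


RPM = 28.3 * 60/(2*pi) = 270.2451

270.2451 RPM


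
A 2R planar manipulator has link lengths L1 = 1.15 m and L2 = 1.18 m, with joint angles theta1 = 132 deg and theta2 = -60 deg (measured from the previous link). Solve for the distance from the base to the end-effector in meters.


x = L1*cos(th1) + L2*cos(th1+th2) = -0.404860
y = L1*sin(th1) + L2*sin(th1+th2) = 1.976863
d = sqrt(x^2 + y^2) = sqrt(0.163912 + 3.907987) = 2.0179

2.0179 m


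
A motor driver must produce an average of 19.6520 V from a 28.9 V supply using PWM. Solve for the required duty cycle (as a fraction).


D = V_avg/V_supply = 19.6520/28.9 = 0.6800

0.6800


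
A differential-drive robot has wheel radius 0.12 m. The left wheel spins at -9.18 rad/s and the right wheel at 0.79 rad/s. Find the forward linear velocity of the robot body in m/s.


v = r*(wR + wL)/2 = 0.12*(0.79 + -9.18)/2 = -0.5034

-0.5034 m/s


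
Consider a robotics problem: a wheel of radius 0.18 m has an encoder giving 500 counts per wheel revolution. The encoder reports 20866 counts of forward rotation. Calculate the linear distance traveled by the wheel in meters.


revs = 20866/500 = 41.732000
d = revs * 2*pi*r = 41.732000 * 2*pi*0.18 = 47.1978

47.1978 m


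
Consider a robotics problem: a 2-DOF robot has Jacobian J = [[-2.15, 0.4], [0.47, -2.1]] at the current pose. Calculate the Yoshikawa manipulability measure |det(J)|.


det(J) = -2.15*-2.1 - (0.4)*(0.47) = 4.3270
|det(J)| = 4.3270

4.3270


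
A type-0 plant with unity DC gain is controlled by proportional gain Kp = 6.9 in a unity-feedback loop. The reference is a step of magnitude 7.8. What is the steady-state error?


e_ss = R/(1 + Kp) = 7.8/(1 + 6.9) = 7.8/7.9000 = 0.9873

0.9873


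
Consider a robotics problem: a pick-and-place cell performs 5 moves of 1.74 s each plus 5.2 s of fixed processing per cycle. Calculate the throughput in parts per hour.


T_cycle = 5*1.74 + 5.2 = 13.9000 s
rate = 3600/T = 258.9928

258.9928 parts/hour


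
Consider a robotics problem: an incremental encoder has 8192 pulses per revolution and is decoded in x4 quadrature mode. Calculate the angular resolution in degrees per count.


resolution = 360 / (PPR * 4) = 360 / 32768 = 0.0110

0.0110 degrees


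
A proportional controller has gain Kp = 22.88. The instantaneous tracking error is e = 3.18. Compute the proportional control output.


u_P = Kp * e = 22.88 * 3.18 = 72.7584

72.7584


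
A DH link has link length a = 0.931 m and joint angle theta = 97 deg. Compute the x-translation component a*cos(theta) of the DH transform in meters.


a*cos(theta) = 0.931*cos(97 deg) = -0.1135

-0.1135 m


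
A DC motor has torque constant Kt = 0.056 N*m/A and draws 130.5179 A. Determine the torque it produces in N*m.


tau = Kt * I = 0.056*130.5179 = 7.3090

7.3090 N*m


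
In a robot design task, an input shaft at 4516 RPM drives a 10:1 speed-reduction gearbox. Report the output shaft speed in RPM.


omega_out = omega_in / N = 4516 / 10 = 451.6000

451.6000 RPM


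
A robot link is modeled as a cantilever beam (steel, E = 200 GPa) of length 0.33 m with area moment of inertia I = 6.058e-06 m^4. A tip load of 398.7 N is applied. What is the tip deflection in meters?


delta = F*L^3/(3*E*I) = 398.7*0.33^3/(3*2.000e+11*6.058e-06)
      = 14.3280819/3634800 = 3.9419e-06

3.9419e-06 m


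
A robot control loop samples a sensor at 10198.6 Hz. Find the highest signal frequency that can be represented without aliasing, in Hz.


f_max = f_s/2 = 10198.6/2 = 5099.3000

5099.3000 Hz


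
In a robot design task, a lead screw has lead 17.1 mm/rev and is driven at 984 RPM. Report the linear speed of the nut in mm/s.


v = lead * (RPM/60) = 17.1*984/60 = 280.4400

280.4400 mm/s


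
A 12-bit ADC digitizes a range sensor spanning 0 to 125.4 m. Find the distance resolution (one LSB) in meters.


res = range / 2^n = 125.4/2^12 = 125.4/4096 = 0.0306

0.0306 m


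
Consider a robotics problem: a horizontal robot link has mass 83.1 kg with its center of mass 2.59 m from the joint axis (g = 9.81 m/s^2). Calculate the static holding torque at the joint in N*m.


tau = m*g*L = 83.1 * 9.81 * 2.59 = 2111.3965

2111.3965 N*m


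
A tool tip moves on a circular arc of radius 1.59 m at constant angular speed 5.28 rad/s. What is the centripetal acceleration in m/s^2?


a_c = omega^2 * r = 5.28^2 * 1.59 = 44.3267

44.3267 m/s^2


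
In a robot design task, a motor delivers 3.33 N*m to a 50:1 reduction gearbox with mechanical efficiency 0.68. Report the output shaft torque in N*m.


tau_out = tau_in * N * eta = 3.33 * 50 * 0.68 = 113.2200

113.2200 N*m


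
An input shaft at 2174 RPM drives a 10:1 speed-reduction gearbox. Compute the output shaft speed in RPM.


omega_out = omega_in / N = 2174 / 10 = 217.4000

217.4000 RPM


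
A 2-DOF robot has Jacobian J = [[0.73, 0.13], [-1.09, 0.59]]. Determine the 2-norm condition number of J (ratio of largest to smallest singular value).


JJ^T eigenvalues: trace(JJ^T) = 2.0860, det(JJ^T) = det(J)^2 = 0.32764176
s_max^2 = (2.0860 + sqrt(3.04082896))/2 = 1.91489864
s_min^2 = (2.0860 - sqrt(3.04082896))/2 = 0.17110136
kappa = s_max/s_min = sqrt(1.91489864/0.17110136) = 3.3454

3.3454


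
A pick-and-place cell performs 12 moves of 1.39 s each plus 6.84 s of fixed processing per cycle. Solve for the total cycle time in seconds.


T = 12*1.39 + 6.84 = 23.5200

23.5200 s


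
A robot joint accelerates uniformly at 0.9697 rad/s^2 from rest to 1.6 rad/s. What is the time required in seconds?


t = delta_omega / alpha = 1.6 / 0.9697 = 1.6500

1.6500 s


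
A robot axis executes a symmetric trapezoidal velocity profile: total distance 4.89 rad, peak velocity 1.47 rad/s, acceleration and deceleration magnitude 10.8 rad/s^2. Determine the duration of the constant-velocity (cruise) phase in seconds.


t_acc = v/a = 0.136111 s, d_acc = v^2/(2a) = 0.100042 rad each
d_cruise = 4.89 - 2*0.100042 = 4.689916 rad
t_cruise = d_cruise/v = 4.689916/1.47 = 3.1904

3.1904 s


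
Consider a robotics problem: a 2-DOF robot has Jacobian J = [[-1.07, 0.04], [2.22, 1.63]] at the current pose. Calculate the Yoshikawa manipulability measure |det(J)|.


det(J) = -1.07*1.63 - (0.04)*(2.22) = -1.8329
|det(J)| = 1.8329

1.8329


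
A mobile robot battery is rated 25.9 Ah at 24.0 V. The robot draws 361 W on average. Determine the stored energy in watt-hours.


E = capacity * V = 25.9*24.0 = 621.6000

621.6000 Wh


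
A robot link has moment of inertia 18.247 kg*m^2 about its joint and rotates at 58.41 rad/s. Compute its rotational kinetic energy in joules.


KE = (1/2)*I*omega^2 = 0.5*18.247*58.41^2 = 31126.9013

31126.9013 J


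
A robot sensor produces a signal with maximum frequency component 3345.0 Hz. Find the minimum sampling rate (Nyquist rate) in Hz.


f_s,min = 2*f_max = 2*3345.0 = 6690.0000

6690.0000 Hz


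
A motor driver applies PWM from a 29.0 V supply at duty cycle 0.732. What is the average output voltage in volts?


V_avg = V_supply * D = 29.0*0.732 = 21.2280

21.2280 V


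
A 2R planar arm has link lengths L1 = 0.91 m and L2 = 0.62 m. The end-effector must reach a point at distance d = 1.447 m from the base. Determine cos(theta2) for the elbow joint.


cos(th2) = (d^2 - L1^2 - L2^2)/(2*L1*L2) = (1.447^2 - 0.91^2 - 0.62^2)/(2*0.91*0.62) = 0.7810

0.7810


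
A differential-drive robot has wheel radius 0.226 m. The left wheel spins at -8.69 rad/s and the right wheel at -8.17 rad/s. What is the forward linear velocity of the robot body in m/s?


v = r*(wR + wL)/2 = 0.226*(-8.17 + -8.69)/2 = -1.9052

-1.9052 m/s


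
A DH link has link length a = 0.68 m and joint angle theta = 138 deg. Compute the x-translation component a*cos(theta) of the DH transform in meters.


a*cos(theta) = 0.68*cos(138 deg) = -0.5053

-0.5053 m


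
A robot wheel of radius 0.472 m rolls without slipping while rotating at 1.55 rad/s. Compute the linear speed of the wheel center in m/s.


v = omega * r = 1.55 * 0.472 = 0.7316

0.7316 m/s


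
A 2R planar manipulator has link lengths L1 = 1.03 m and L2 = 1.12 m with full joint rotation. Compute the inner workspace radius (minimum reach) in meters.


r_min = |L1 - L2| = |1.03 - 1.12| = 0.0900

0.0900 m


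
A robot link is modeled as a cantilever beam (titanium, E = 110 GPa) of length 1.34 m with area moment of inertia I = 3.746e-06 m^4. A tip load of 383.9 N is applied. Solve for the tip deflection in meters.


delta = F*L^3/(3*E*I) = 383.9*1.34^3/(3*1.100e+11*3.746e-06)
      = 923.7033256/1236180 = 7.4722e-04

7.4722e-04 m


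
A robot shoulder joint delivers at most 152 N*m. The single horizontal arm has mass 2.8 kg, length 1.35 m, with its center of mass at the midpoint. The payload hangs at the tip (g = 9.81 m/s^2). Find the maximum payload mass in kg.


tau_arm = m_arm*g*(L/2) = 2.8*9.81*1.35/2 = 18.5409 N*m
tau_payload = tau_max - tau_arm = 152 - 18.5409 = 133.4591
m_payload = tau_payload / (g*L) = 133.4591 / (9.81*1.35) = 10.0773

10.0773 kg


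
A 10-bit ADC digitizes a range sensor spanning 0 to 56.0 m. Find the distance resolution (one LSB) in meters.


res = range / 2^n = 56.0/2^10 = 56.0/1024 = 0.0547

0.0547 m


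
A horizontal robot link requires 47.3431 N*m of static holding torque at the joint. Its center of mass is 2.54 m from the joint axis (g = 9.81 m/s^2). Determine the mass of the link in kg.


m = tau / (g*L) = 47.3431 / (9.81 * 2.54) = 1.9000

1.9000 kg


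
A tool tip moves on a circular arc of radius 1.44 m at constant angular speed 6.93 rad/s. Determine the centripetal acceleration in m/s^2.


a_c = omega^2 * r = 6.93^2 * 1.44 = 69.1559

69.1559 m/s^2


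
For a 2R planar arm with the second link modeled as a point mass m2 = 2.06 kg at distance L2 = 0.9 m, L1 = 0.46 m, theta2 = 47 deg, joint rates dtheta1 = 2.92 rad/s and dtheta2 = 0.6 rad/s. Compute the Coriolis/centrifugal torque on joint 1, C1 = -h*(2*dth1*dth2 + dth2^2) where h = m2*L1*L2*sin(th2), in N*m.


h = m2*L1*L2*sin(th2) = 2.06*0.46*0.9*sin(47 deg) = 0.623728
C1 = -h*(2*2.92*0.6 + 0.6^2) = -0.623728*3.8640 = -2.4101

-2.4101 N*m


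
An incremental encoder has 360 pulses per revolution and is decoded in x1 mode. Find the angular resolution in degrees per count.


resolution = 360 / (PPR * 1) = 360 / 360 = 1.0000

1.0000 degrees


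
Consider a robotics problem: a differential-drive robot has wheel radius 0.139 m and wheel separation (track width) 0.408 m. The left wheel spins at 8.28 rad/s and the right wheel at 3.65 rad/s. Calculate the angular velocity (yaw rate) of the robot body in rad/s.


omega = r*(wR - wL)/L = 0.139*(3.65 - (8.28))/0.408 = -1.5774

-1.5774 rad/s


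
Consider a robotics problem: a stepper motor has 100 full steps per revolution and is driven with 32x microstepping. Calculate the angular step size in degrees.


step = 360/(100*32) = 360/3200 = 0.1125

0.1125 degrees


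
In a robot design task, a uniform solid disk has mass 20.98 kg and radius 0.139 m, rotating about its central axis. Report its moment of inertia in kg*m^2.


I = (1/2)*m*R^2 = 0.5*20.98*0.139^2 = 0.2027

0.2027 kg*m^2


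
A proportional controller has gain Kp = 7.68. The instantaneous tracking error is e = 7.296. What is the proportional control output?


u_P = Kp * e = 7.68 * 7.296 = 56.0333

56.0333


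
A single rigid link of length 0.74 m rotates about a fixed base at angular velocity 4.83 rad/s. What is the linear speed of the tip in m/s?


v = L*omega = 0.74 * 4.83 = 3.5742

3.5742 m/s


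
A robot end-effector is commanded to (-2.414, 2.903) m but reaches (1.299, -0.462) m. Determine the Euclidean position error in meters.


dx = 1.299 - (-2.414) = 3.7130, dy = -0.462 - (2.903) = -3.3650
err = sqrt(13.786369 + 11.323225) = 5.0109

5.0109 m


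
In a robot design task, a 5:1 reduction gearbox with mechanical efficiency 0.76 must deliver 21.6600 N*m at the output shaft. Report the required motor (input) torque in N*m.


tau_in = tau_out / (N * eta) = 21.6600 / (5 * 0.76) = 5.7000

5.7000 N*m


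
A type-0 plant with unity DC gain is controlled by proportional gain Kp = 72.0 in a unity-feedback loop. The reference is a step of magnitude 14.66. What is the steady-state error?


e_ss = R/(1 + Kp) = 14.66/(1 + 72.0) = 14.66/73.0000 = 0.2008

0.2008


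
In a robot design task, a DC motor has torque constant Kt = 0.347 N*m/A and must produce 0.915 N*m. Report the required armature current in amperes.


I = tau / Kt = 0.915/0.347 = 2.6369

2.6369 A


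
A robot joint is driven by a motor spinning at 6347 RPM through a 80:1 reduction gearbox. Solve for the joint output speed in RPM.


omega_joint = omega_motor / N = 6347 / 80 = 79.3375

79.3375 RPM


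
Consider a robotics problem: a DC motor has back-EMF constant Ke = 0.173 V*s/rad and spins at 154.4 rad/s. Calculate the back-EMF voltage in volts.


V_emf = Ke * omega = 0.173*154.4 = 26.7112

26.7112 V


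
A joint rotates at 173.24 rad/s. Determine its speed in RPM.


RPM = 173.24 * 60/(2*pi) = 1654.3201

1654.3201 RPM


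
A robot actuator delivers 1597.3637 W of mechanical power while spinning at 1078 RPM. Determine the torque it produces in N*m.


omega = 1078 * 2*pi/60 = 112.887896 rad/s
tau = P / omega = 1597.3637 / 112.887896 = 14.1500

14.1500 N*m


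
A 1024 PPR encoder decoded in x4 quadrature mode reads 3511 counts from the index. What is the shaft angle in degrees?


angle = counts * 360 / (PPR*4) = 3511 * 360 / 4096 = 308.5840

308.5840 degrees


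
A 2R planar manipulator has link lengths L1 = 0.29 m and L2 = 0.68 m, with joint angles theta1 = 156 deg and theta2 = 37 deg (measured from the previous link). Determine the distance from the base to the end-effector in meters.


x = L1*cos(th1) + L2*cos(th1+th2) = -0.927500
y = L1*sin(th1) + L2*sin(th1+th2) = -0.035013
d = sqrt(x^2 + y^2) = sqrt(0.860256 + 0.001226) = 0.9282

0.9282 m


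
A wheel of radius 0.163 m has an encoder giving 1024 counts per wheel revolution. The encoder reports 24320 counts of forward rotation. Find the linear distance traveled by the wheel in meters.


revs = 24320/1024 = 23.750000
d = revs * 2*pi*r = 23.750000 * 2*pi*0.163 = 24.3238

24.3238 m


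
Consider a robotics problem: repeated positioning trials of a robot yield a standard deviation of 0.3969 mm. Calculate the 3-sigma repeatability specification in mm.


repeatability = 3*sigma = 3*0.3969 = 1.1907

1.1907 mm


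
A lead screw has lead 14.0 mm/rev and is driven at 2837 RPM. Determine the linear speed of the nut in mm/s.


v = lead * (RPM/60) = 14.0*2837/60 = 661.9667

661.9667 mm/s


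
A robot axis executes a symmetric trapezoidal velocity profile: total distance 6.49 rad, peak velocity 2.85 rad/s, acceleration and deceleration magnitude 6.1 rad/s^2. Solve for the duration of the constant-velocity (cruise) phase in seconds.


t_acc = v/a = 0.467213 s, d_acc = v^2/(2a) = 0.665779 rad each
d_cruise = 6.49 - 2*0.665779 = 5.158442 rad
t_cruise = d_cruise/v = 5.158442/2.85 = 1.8100

1.8100 s


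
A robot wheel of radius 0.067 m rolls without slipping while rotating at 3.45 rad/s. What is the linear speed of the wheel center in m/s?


v = omega * r = 3.45 * 0.067 = 0.2312

0.2312 m/s


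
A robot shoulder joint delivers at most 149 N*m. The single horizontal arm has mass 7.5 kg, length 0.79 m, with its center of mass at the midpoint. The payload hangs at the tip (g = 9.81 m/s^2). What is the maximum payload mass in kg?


tau_arm = m_arm*g*(L/2) = 7.5*9.81*0.79/2 = 29.0621 N*m
tau_payload = tau_max - tau_arm = 149 - 29.0621 = 119.9379
m_payload = tau_payload / (g*L) = 119.9379 / (9.81*0.79) = 15.4761

15.4761 kg


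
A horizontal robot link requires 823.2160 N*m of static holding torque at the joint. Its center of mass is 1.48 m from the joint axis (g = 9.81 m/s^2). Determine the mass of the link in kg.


m = tau / (g*L) = 823.2160 / (9.81 * 1.48) = 56.7000

56.7000 kg


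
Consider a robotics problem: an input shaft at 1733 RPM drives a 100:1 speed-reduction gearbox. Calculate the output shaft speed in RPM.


omega_out = omega_in / N = 1733 / 100 = 17.3300

17.3300 RPM


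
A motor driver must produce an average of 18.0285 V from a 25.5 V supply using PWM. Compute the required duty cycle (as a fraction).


D = V_avg/V_supply = 18.0285/25.5 = 0.7070

0.7070


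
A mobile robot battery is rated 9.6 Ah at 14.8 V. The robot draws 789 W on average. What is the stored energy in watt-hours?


E = capacity * V = 9.6*14.8 = 142.0800

142.0800 Wh


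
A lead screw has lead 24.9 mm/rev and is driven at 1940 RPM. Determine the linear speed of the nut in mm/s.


v = lead * (RPM/60) = 24.9*1940/60 = 805.1000

805.1000 mm/s


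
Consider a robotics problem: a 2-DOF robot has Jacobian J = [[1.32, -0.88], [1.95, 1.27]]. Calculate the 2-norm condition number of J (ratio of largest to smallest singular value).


JJ^T eigenvalues: trace(JJ^T) = 7.9322, det(JJ^T) = det(J)^2 = 11.50837776
s_max^2 = (7.9322 + sqrt(16.88628580))/2 = 6.02074631
s_min^2 = (7.9322 - sqrt(16.88628580))/2 = 1.91145369
kappa = s_max/s_min = sqrt(6.02074631/1.91145369) = 1.7748

1.7748


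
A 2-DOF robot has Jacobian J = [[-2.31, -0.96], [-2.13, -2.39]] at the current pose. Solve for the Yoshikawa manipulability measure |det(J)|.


det(J) = -2.31*-2.39 - (-0.96)*(-2.13) = 3.4761
|det(J)| = 3.4761

3.4761


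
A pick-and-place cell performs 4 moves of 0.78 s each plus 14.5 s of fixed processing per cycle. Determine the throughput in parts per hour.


T_cycle = 4*0.78 + 14.5 = 17.6200 s
rate = 3600/T = 204.3133

204.3133 parts/hour


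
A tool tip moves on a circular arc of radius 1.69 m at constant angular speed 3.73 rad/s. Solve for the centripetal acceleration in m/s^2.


a_c = omega^2 * r = 3.73^2 * 1.69 = 23.5128

23.5128 m/s^2


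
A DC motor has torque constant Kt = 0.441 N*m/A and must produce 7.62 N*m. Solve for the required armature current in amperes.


I = tau / Kt = 7.62/0.441 = 17.2789

17.2789 A


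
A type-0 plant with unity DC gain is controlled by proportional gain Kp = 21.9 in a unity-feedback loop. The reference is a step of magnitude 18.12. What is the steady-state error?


e_ss = R/(1 + Kp) = 18.12/(1 + 21.9) = 18.12/22.9000 = 0.7913

0.7913


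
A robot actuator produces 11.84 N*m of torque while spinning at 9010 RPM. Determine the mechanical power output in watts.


omega = 9010 * 2*pi/60 = 943.524994 rad/s
P = tau * omega = 11.84 * 943.524994 = 11171.3359

11171.3359 W


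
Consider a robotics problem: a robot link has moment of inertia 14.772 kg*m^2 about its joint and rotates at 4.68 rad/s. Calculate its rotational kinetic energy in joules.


KE = (1/2)*I*omega^2 = 0.5*14.772*4.68^2 = 161.7711

161.7711 J


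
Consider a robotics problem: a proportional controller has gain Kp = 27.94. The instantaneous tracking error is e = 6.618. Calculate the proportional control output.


u_P = Kp * e = 27.94 * 6.618 = 184.9069

184.9069


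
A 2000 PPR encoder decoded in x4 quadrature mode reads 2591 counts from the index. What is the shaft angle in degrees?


angle = counts * 360 / (PPR*4) = 2591 * 360 / 8000 = 116.5950

116.5950 degrees


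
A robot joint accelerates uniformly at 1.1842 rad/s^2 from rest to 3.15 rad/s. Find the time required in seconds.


t = delta_omega / alpha = 3.15 / 1.1842 = 2.6600

2.6600 s


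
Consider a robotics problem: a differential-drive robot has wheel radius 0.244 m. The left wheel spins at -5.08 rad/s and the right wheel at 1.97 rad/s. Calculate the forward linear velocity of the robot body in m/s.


v = r*(wR + wL)/2 = 0.244*(1.97 + -5.08)/2 = -0.3794

-0.3794 m/s


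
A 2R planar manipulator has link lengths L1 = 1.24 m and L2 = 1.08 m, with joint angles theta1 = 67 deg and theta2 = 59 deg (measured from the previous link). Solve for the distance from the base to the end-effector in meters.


x = L1*cos(th1) + L2*cos(th1+th2) = -0.150301
y = L1*sin(th1) + L2*sin(th1+th2) = 2.015164
d = sqrt(x^2 + y^2) = sqrt(0.022590 + 4.060886) = 2.0208

2.0208 m


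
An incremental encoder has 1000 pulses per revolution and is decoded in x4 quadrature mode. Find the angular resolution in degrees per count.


resolution = 360 / (PPR * 4) = 360 / 4000 = 0.0900

0.0900 degrees


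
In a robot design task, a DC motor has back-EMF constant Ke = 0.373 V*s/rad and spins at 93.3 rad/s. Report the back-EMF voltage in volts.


V_emf = Ke * omega = 0.373*93.3 = 34.8009

34.8009 V


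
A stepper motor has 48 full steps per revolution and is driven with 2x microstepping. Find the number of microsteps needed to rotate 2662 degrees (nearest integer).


step_size = 360/(48*2) = 360/96 = 3.750000 deg
n = 2662/(360/96) = 2662*96/360 = 709.8667 -> 710

710 steps


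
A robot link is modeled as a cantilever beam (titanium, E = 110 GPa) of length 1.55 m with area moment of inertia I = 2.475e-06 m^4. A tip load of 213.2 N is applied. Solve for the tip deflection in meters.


delta = F*L^3/(3*E*I) = 213.2*1.55^3/(3*1.100e+11*2.475e-06)
      = 793.93015/816750 = 9.7206e-04

9.7206e-04 m


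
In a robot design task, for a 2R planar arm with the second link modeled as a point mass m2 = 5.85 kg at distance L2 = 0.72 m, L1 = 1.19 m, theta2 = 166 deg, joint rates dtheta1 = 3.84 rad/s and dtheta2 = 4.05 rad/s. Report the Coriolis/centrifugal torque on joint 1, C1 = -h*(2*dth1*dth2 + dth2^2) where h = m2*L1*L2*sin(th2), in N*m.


h = m2*L1*L2*sin(th2) = 5.85*1.19*0.72*sin(166 deg) = 1.212580
C1 = -h*(2*3.84*4.05 + 4.05^2) = -1.212580*47.5065 = -57.6054

-57.6054 N*m
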